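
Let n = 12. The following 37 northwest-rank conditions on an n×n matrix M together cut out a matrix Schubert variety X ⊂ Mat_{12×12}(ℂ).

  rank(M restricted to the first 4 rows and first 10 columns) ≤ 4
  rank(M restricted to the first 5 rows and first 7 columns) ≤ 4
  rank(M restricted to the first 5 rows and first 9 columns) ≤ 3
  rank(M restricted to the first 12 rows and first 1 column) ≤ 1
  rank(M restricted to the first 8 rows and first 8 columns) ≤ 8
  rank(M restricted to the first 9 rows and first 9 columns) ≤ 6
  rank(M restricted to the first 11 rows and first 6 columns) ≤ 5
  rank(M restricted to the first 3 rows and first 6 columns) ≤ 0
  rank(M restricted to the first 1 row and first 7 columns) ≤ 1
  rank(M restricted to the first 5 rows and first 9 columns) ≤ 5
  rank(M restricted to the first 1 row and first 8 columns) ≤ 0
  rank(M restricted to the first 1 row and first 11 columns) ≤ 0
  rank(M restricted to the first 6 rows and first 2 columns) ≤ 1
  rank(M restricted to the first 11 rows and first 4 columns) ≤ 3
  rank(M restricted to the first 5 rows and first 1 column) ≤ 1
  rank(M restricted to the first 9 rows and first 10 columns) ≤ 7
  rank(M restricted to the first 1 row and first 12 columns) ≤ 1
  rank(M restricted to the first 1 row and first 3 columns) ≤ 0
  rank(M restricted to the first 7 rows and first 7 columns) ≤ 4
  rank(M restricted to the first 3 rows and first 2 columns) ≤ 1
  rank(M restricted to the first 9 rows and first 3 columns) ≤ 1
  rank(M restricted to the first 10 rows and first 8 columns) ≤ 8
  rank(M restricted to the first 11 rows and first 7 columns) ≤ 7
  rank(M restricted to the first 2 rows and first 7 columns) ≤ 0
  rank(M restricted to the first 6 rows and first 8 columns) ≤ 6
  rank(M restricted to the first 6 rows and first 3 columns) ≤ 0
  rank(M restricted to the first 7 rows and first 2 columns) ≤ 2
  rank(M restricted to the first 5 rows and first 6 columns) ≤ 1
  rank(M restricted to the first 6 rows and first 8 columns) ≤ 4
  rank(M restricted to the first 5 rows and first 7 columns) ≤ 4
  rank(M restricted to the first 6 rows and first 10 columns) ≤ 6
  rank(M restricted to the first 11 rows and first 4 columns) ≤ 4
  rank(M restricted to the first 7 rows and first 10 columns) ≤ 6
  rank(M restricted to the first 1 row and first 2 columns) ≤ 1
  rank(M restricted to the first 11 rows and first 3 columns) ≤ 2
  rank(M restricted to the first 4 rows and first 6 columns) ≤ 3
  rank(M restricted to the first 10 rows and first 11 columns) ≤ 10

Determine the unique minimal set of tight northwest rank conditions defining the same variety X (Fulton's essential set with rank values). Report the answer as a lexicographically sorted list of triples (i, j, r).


Rank table r_w(12×12) implied by the 37 constraints:

  row 1: 0 | 0 | 0 | 0 | 0 | 0 | 0 | 0 | 0 | 0 | 0 | 1
  row 2: 0 | 0 | 0 | 0 | 0 | 0 | 0 | 1 | 1 | 1 | 1 | 2
  row 3: 0 | 0 | 0 | 0 | 0 | 0 | 1 | 2 | 2 | 2 | 2 | 3
  row 4: 0 | 0 | 0 | 1 | 1 | 1 | 2 | 3 | 3 | 3 | 3 | 4
  row 5: 0 | 0 | 0 | 1 | 1 | 1 | 2 | 3 | 3 | 4 | 4 | 5
  row 6: 0 | 0 | 0 | 1 | 2 | 2 | 3 | 4 | 4 | 5 | 5 | 6
  row 7: 1 | 1 | 1 | 2 | 3 | 3 | 4 | 5 | 5 | 6 | 6 | 7
  row 8: 1 | 1 | 1 | 2 | 3 | 4 | 5 | 6 | 6 | 7 | 7 | 8
  row 9: 1 | 1 | 1 | 2 | 3 | 4 | 5 | 6 | 6 | 7 | 8 | 9
  row 10: 1 | 2 | 2 | 3 | 4 | 5 | 6 | 7 | 7 | 8 | 9 | 10
  row 11: 1 | 2 | 2 | 3 | 4 | 5 | 6 | 7 | 8 | 9 | 10 | 11
  row 12: 1 | 2 | 3 | 4 | 5 | 6 | 7 | 8 | 9 | 10 | 11 | 12

reading off 1-entries of Δ²R: w = (12, 8, 7, 4, 10, 5, 1, 6, 11, 2, 9, 3).

Fulton essential set (9 of the 42 Rothe cells):

[(1, 11, 0), (2, 7, 0), (3, 6, 0), (5, 6, 1), (5, 9, 3), (6, 3, 0), (9, 3, 1), (9, 9, 6), (11, 3, 2)]


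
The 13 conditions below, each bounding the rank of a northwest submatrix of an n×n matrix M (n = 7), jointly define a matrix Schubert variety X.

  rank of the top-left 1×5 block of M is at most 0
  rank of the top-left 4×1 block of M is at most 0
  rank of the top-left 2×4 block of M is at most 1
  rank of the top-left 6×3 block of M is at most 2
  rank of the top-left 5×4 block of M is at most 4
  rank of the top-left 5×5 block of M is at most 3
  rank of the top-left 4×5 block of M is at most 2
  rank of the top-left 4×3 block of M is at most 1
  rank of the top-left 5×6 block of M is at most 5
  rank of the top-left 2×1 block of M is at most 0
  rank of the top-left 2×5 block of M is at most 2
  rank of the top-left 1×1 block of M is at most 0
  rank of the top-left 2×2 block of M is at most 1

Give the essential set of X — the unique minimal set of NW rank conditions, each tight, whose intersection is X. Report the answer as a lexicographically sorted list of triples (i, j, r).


Propagating the 13 rank bounds to every northwest block:

  i=1: 0, 0, 0, 0, 0, 1, 1
  i=2: 0, 1, 1, 1, 1, 2, 2
  i=3: 0, 1, 1, 2, 2, 3, 3
  i=4: 0, 1, 1, 2, 2, 3, 4
  i=5: 1, 2, 2, 3, 3, 4, 5
  i=6: 1, 2, 2, 3, 4, 5, 6
  i=7: 1, 2, 3, 4, 5, 6, 7

second differences of R give the permutation w = (6, 2, 4, 7, 1, 5, 3).

Rothe diagram D(w) (12 cells), 5 SE-corners (essential conditions):

[(1, 5, 0), (4, 1, 0), (4, 3, 1), (4, 5, 2), (6, 3, 2)]


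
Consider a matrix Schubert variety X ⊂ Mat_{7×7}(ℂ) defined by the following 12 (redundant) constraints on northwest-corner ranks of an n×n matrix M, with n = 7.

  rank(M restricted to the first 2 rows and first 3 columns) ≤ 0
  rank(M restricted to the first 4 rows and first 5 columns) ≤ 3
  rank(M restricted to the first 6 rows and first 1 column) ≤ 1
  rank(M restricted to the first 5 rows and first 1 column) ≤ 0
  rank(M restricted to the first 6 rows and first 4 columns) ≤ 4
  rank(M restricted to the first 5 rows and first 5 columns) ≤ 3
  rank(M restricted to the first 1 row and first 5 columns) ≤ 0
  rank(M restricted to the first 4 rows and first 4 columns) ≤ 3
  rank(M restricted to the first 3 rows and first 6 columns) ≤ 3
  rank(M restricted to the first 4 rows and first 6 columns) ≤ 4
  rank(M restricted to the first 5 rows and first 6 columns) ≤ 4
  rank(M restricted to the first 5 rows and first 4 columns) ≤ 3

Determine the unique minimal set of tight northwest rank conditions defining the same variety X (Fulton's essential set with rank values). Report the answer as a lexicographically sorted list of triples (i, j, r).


Computing R[i][j] = min implied NW-rank bound (n=7, 12 conditions):

  i=1: 0  0  0  0  0  1  1
  i=2: 0  0  0  1  1  2  2
  i=3: 0  1  1  2  2  3  3
  i=4: 0  1  2  3  3  4  4
  i=5: 0  1  2  3  3  4  5
  i=6: 1  2  3  4  4  5  6
  i=7: 1  2  3  4  5  6  7

reading off 1-entries of Δ²R: w = (6, 4, 2, 3, 7, 1, 5).

4 SE-corners of the 12-cell Rothe diagram give Ess(w):

[(1, 5, 0), (2, 3, 0), (5, 1, 0), (5, 5, 3)]


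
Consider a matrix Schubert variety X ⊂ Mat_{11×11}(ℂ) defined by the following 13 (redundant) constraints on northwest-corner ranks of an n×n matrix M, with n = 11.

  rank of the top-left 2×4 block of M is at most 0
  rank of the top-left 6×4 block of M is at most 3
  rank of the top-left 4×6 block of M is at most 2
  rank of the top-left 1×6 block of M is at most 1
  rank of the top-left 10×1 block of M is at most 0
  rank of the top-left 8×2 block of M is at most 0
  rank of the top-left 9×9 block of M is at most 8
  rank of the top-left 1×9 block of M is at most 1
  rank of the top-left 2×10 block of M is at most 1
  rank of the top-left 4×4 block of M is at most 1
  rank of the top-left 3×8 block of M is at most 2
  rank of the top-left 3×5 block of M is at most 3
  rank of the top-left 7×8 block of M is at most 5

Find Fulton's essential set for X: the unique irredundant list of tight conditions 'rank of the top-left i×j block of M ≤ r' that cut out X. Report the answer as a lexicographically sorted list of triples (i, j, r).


The tightest implied rank at each (i,j), from the 13 conditions:

  0, 0, 0, 0, 1, 1, 1, 1, 1, 1, 1
  0, 0, 0, 0, 1, 1, 1, 1, 1, 1, 2
  0, 0, 1, 1, 2, 2, 2, 2, 2, 2, 3
  0, 0, 1, 1, 2, 2, 3, 3, 3, 3, 4
  0, 0, 1, 2, 3, 3, 4, 4, 4, 4, 5
  0, 0, 1, 2, 3, 4, 5, 5, 5, 5, 6
  0, 0, 1, 2, 3, 4, 5, 5, 6, 6, 7
  0, 0, 1, 2, 3, 4, 5, 6, 7, 7, 8
  0, 1, 2, 3, 4, 5, 6, 7, 8, 8, 9
  0, 1, 2, 3, 4, 5, 6, 7, 8, 9, 10
  1, 2, 3, 4, 5, 6, 7, 8, 9, 10, 11

reading off 1-entries of Δ²R: w = (5, 11, 3, 7, 4, 6, 9, 8, 2, 10, 1).

ℓ(w)=30; the 7 essential cells (i,j,r):

[(2, 4, 0), (2, 10, 1), (4, 4, 1), (4, 6, 2), (7, 8, 5), (8, 2, 0), (10, 1, 0)]


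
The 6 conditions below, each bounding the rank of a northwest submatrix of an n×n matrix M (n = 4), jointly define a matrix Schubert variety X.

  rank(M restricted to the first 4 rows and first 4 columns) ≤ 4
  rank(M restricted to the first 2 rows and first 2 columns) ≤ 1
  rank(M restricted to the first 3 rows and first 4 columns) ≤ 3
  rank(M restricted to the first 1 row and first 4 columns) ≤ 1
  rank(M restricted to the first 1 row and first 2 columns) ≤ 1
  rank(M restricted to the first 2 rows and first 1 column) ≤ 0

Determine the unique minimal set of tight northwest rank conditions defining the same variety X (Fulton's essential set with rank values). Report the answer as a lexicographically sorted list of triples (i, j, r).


Reconstructing r_w from the 6 given conditions:

  row 1: 0, 1, 1, 1
  row 2: 0, 1, 2, 2
  row 3: 1, 2, 3, 3
  row 4: 1, 2, 3, 4

hence w(1..4) = (2, 3, 1, 4).

Rothe diagram D(w) (2 cells), 1 SE-corner (essential condition):

[(2, 1, 0)]


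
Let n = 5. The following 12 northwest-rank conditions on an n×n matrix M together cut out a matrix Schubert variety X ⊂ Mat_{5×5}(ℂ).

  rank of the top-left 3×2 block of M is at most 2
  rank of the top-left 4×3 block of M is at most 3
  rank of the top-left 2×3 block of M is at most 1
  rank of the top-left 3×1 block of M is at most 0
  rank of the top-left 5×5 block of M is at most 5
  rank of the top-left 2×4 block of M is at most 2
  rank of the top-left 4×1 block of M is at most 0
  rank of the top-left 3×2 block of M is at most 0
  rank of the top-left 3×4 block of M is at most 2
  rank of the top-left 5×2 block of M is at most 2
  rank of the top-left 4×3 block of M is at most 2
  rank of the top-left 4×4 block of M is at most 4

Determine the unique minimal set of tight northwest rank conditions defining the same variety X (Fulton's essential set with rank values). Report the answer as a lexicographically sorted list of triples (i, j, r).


Reconstructing r_w from the 12 given conditions:

  i=1: 0 0 1 1 1
  i=2: 0 0 1 2 2
  i=3: 0 0 1 2 3
  i=4: 0 1 2 3 4
  i=5: 1 2 3 4 5

giving w = (3, 4, 5, 2, 1) via Δ²R.

|D(w)|=7, |Ess(w)|=2:

[(3, 2, 0), (4, 1, 0)]


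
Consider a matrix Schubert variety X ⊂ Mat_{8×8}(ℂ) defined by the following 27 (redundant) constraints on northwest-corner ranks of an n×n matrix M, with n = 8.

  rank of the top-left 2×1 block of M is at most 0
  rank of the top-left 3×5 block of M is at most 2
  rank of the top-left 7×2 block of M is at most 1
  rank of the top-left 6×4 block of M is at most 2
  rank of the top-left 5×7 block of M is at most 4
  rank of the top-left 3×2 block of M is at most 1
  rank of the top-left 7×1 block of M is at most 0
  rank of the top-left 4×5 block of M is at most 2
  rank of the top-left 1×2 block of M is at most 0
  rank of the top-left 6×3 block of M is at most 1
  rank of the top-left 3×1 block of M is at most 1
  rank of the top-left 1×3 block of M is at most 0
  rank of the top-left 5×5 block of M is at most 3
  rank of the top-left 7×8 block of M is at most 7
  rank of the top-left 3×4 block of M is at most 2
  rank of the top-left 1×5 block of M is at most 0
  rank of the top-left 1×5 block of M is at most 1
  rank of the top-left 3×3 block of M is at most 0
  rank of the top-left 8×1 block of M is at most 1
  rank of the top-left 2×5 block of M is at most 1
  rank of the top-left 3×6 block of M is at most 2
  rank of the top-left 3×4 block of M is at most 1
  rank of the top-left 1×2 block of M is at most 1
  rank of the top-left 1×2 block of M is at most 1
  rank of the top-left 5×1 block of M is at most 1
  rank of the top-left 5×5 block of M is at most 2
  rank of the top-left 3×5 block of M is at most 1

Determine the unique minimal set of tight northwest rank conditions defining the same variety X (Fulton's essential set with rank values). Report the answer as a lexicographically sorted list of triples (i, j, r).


Rank table r_w(8×8) implied by the 27 constraints:

  0 0 0 0 0 1 1 1
  0 0 0 1 1 2 2 2
  0 0 0 1 1 2 3 3
  0 1 1 2 2 3 4 4
  0 1 1 2 2 3 4 5
  0 1 1 2 3 4 5 6
  0 1 2 3 4 5 6 7
  1 2 3 4 5 6 7 8

reading off 1-entries of Δ²R: w = (6, 4, 7, 2, 8, 5, 3, 1).

D(w) has 19 cells with 6 SE-corners; essential set:

[(1, 5, 0), (3, 3, 0), (3, 5, 1), (5, 5, 2), (6, 3, 1), (7, 1, 0)]


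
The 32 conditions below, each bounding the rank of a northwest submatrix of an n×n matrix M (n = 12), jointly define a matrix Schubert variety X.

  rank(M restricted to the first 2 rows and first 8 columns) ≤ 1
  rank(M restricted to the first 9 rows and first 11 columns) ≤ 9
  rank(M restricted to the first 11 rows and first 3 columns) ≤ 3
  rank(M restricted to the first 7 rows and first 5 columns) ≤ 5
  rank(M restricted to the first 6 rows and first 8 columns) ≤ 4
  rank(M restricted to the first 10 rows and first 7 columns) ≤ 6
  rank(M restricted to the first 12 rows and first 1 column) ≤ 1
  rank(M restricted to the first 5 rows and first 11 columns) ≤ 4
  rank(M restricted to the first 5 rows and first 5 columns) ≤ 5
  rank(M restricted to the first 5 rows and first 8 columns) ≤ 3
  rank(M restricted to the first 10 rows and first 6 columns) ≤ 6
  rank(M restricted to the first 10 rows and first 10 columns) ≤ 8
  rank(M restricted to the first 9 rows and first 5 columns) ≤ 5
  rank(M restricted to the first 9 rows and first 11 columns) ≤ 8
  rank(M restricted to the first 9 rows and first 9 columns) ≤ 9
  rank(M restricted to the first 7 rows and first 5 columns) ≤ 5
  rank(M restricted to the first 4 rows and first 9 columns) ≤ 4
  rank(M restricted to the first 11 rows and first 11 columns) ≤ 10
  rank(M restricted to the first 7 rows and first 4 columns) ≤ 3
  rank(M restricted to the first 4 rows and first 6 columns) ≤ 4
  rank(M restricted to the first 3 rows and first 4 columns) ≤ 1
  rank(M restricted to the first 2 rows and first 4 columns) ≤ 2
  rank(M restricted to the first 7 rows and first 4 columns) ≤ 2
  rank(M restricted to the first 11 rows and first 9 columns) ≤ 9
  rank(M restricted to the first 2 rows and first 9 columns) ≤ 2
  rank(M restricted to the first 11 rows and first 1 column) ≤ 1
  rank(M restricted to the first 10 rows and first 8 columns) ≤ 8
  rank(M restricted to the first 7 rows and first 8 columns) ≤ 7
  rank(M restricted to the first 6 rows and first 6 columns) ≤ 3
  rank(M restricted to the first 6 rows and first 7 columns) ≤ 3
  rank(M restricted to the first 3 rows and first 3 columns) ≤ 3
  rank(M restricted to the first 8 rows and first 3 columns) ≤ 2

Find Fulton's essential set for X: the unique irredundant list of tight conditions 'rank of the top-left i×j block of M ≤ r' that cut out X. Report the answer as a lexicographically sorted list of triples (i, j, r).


The tightest implied rank at each (i,j), from the 32 conditions:

  1 | 1 | 1 | 1 | 1 | 1 | 1 | 1 | 1 | 1 | 1 | 1
  1 | 1 | 1 | 1 | 1 | 1 | 1 | 1 | 2 | 2 | 2 | 2
  1 | 1 | 1 | 1 | 2 | 2 | 2 | 2 | 3 | 3 | 3 | 3
  1 | 2 | 2 | 2 | 3 | 3 | 3 | 3 | 4 | 4 | 4 | 4
  1 | 2 | 2 | 2 | 3 | 3 | 3 | 3 | 4 | 4 | 4 | 5
  1 | 2 | 2 | 2 | 3 | 3 | 3 | 4 | 5 | 5 | 5 | 6
  1 | 2 | 2 | 2 | 3 | 4 | 4 | 5 | 6 | 6 | 6 | 7
  1 | 2 | 2 | 3 | 4 | 5 | 5 | 6 | 7 | 7 | 7 | 8
  1 | 2 | 3 | 4 | 5 | 6 | 6 | 7 | 8 | 8 | 8 | 9
  1 | 2 | 3 | 4 | 5 | 6 | 6 | 7 | 8 | 8 | 9 | 10
  1 | 2 | 3 | 4 | 5 | 6 | 7 | 8 | 9 | 9 | 10 | 11
  1 | 2 | 3 | 4 | 5 | 6 | 7 | 8 | 9 | 10 | 11 | 12

hence w(1..12) = (1, 9, 5, 2, 12, 8, 6, 4, 3, 11, 7, 10).

9 SE-corners of the 26-cell Rothe diagram give Ess(w):

[(2, 8, 1), (3, 4, 1), (5, 8, 3), (5, 11, 4), (6, 7, 3), (7, 4, 2), (8, 3, 2), (10, 7, 6), (10, 10, 8)]


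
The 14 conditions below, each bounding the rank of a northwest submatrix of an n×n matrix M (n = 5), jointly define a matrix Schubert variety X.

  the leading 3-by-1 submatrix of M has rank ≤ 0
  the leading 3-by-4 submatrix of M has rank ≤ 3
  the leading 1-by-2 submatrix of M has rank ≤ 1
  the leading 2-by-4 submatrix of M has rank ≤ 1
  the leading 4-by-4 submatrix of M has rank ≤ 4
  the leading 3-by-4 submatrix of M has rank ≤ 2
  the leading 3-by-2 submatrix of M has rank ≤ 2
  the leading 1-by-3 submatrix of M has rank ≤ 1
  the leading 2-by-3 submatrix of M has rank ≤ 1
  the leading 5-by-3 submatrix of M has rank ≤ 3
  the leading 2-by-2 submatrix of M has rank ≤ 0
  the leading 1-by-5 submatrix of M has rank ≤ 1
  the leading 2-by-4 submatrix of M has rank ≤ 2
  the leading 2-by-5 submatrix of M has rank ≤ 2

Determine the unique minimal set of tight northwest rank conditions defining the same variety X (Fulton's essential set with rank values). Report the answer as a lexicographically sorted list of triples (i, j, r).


Recovering R(i,j) via the rank-extension bound from the 14 conditions:

  row 1: 0 0 1 1 1
  row 2: 0 0 1 1 2
  row 3: 0 1 2 2 3
  row 4: 1 2 3 3 4
  row 5: 1 2 3 4 5

reading off 1-entries of Δ²R: w = (3, 5, 2, 1, 4).

|D(w)|=6, |Ess(w)|=3:

[(2, 2, 0), (2, 4, 1), (3, 1, 0)]


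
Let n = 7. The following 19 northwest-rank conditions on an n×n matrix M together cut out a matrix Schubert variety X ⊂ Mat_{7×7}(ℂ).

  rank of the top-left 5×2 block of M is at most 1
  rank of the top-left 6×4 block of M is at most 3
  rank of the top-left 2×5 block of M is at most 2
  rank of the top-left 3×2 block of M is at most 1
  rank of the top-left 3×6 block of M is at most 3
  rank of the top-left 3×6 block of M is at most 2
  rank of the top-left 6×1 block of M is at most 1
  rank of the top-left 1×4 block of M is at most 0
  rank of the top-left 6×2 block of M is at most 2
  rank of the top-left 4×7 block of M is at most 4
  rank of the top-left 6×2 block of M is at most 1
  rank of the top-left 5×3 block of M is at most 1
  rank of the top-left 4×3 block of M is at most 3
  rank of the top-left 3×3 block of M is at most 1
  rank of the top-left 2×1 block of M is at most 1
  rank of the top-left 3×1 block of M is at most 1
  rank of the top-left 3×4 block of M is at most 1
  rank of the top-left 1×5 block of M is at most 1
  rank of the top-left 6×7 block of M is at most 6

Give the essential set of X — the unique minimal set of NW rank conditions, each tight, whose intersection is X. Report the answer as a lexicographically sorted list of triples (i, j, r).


Recovering R(i,j) via the rank-extension bound from the 19 conditions:

  0, 0, 0, 0, 1, 1, 1
  1, 1, 1, 1, 2, 2, 2
  1, 1, 1, 1, 2, 2, 3
  1, 1, 1, 2, 3, 3, 4
  1, 1, 1, 2, 3, 4, 5
  1, 1, 2, 3, 4, 5, 6
  1, 2, 3, 4, 5, 6, 7

hence w(1..7) = (5, 1, 7, 4, 6, 3, 2).

|D(w)|=13, |Ess(w)|=5:

[(1, 4, 0), (3, 4, 1), (3, 6, 2), (5, 3, 1), (6, 2, 1)]


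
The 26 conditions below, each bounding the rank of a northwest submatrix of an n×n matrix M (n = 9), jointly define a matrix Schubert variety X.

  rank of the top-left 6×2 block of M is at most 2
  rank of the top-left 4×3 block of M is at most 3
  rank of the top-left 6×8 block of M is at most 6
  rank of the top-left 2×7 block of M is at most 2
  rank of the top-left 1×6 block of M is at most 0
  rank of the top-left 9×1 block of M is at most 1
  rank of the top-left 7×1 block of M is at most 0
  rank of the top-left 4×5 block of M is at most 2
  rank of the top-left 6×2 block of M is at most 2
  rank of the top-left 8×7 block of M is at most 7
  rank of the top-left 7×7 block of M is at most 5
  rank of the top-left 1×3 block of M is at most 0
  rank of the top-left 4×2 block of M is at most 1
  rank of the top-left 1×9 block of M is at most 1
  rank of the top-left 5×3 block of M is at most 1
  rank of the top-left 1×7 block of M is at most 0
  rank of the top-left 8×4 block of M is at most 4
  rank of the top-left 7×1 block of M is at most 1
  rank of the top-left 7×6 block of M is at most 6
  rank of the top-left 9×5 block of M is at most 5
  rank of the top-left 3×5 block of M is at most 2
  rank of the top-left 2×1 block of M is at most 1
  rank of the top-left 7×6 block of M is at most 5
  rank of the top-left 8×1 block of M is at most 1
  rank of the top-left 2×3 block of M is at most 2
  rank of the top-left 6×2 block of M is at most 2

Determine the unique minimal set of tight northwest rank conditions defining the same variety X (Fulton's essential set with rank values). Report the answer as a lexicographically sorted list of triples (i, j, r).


Reconstructing r_w from the 26 given conditions:

  row 1: 0 0 0 0 0 0 0 1 1
  row 2: 0 1 1 1 1 1 1 2 2
  row 3: 0 1 1 2 2 2 2 3 3
  row 4: 0 1 1 2 2 3 3 4 4
  row 5: 0 1 1 2 3 4 4 5 5
  row 6: 0 1 2 3 4 5 5 6 6
  row 7: 0 1 2 3 4 5 5 6 7
  row 8: 1 2 3 4 5 6 6 7 8
  row 9: 1 2 3 4 5 6 7 8 9

giving w = (8, 2, 4, 6, 5, 3, 9, 1, 7) via Δ²R.

D(w) has 18 cells with 5 SE-corners; essential set:

[(1, 7, 0), (4, 5, 2), (5, 3, 1), (7, 1, 0), (7, 7, 5)]


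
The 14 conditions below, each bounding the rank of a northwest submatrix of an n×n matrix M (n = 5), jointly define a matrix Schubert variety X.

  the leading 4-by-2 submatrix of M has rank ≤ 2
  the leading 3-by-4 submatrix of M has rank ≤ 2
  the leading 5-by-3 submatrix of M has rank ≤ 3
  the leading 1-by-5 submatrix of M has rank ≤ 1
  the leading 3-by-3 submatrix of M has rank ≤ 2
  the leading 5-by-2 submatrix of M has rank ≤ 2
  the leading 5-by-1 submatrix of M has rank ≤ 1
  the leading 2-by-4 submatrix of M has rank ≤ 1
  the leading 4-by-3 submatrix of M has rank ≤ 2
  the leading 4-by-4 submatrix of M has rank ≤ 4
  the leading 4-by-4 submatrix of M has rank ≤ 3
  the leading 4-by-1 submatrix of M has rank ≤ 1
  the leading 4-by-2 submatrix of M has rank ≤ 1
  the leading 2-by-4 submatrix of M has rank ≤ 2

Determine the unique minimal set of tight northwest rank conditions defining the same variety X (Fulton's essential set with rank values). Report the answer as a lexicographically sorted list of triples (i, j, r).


Computing R[i][j] = min implied NW-rank bound (n=5, 14 conditions):

  row 1: 1, 1, 1, 1, 1
  row 2: 1, 1, 1, 1, 2
  row 3: 1, 1, 2, 2, 3
  row 4: 1, 1, 2, 3, 4
  row 5: 1, 2, 3, 4, 5

the unique w with this rank table is (1, 5, 3, 4, 2).

|D(w)|=5, |Ess(w)|=2:

[(2, 4, 1), (4, 2, 1)]


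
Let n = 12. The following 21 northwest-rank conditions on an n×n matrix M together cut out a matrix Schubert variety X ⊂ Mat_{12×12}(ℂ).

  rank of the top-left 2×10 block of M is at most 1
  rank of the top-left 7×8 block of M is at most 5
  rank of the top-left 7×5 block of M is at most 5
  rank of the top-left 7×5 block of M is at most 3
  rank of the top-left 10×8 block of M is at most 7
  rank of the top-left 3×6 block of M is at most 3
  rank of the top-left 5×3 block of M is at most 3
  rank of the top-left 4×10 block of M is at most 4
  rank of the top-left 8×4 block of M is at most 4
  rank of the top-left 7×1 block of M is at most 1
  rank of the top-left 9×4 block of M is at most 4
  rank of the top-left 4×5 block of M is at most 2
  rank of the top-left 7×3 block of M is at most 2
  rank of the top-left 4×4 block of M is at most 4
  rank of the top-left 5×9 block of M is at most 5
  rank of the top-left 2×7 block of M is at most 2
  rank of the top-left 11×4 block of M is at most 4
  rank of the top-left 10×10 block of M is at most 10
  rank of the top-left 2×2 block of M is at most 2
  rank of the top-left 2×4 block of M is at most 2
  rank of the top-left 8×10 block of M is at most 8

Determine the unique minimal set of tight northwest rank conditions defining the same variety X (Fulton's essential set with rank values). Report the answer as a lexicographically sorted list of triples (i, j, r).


Recovering R(i,j) via the rank-extension bound from the 21 conditions:

  row 1: 1 1 1 1 1 1 1 1 1 1 1 1
  row 2: 1 1 1 1 1 1 1 1 1 1 2 2
  row 3: 1 2 2 2 2 2 2 2 2 2 3 3
  row 4: 1 2 2 2 2 3 3 3 3 3 4 4
  row 5: 1 2 2 3 3 4 4 4 4 4 5 5
  row 6: 1 2 2 3 3 4 5 5 5 5 6 6
  row 7: 1 2 2 3 3 4 5 5 6 6 7 7
  row 8: 1 2 3 4 4 5 6 6 7 7 8 8
  row 9: 1 2 3 4 5 6 7 7 8 8 9 9
  row 10: 1 2 3 4 5 6 7 7 8 9 10 10
  row 11: 1 2 3 4 5 6 7 8 9 10 11 11
  row 12: 1 2 3 4 5 6 7 8 9 10 11 12

hence w(1..12) = (1, 11, 2, 6, 4, 7, 9, 3, 5, 10, 8, 12).

D(w) has 19 cells with 6 SE-corners; essential set:

[(2, 10, 1), (4, 5, 2), (7, 3, 2), (7, 5, 3), (7, 8, 5), (10, 8, 7)]


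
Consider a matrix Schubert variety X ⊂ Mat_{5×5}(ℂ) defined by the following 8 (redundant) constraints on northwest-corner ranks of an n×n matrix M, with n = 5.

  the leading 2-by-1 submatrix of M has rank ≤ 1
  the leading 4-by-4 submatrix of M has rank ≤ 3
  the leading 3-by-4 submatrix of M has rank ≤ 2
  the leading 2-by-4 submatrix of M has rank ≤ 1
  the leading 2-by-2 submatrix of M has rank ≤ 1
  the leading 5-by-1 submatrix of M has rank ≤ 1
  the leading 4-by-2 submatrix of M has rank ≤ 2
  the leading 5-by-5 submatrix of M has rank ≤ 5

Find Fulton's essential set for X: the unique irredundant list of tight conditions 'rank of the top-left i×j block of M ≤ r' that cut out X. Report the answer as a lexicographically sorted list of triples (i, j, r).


Computing R[i][j] = min implied NW-rank bound (n=5, 8 conditions):

  1  1  1  1  1
  1  1  1  1  2
  1  2  2  2  3
  1  2  3  3  4
  1  2  3  4  5

giving w = (1, 5, 2, 3, 4) via Δ²R.

Rothe diagram D(w) (3 cells), 1 SE-corner (essential condition):

[(2, 4, 1)]


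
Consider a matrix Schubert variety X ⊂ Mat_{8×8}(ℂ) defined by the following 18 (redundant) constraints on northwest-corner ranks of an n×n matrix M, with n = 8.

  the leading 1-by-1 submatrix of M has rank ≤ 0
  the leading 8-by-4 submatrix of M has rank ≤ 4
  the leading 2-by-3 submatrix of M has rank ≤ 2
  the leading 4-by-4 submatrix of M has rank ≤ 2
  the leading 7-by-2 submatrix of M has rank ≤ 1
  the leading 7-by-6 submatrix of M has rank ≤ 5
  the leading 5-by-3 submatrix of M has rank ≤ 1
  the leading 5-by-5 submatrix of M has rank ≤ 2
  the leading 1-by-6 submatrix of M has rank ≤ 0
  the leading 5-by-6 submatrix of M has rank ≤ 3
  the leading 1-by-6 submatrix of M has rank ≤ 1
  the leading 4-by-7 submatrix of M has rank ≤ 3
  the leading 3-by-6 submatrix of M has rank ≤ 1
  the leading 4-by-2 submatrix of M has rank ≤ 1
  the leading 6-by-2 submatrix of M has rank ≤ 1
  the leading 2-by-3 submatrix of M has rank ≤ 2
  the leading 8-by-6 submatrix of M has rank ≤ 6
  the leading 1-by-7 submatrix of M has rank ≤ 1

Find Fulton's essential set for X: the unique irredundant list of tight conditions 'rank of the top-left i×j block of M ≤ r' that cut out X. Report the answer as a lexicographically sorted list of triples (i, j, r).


Reconstructing r_w from the 18 given conditions:

  R[1]: 0, 0, 0, 0, 0, 0, 1, 1
  R[2]: 1, 1, 1, 1, 1, 1, 2, 2
  R[3]: 1, 1, 1, 1, 1, 1, 2, 3
  R[4]: 1, 1, 1, 2, 2, 2, 3, 4
  R[5]: 1, 1, 1, 2, 2, 3, 4, 5
  R[6]: 1, 1, 2, 3, 3, 4, 5, 6
  R[7]: 1, 1, 2, 3, 4, 5, 6, 7
  R[8]: 1, 2, 3, 4, 5, 6, 7, 8

second differences of R give the permutation w = (7, 1, 8, 4, 6, 3, 5, 2).

5 SE-corners of the 18-cell Rothe diagram give Ess(w):

[(1, 6, 0), (3, 6, 1), (5, 3, 1), (5, 5, 2), (7, 2, 1)]


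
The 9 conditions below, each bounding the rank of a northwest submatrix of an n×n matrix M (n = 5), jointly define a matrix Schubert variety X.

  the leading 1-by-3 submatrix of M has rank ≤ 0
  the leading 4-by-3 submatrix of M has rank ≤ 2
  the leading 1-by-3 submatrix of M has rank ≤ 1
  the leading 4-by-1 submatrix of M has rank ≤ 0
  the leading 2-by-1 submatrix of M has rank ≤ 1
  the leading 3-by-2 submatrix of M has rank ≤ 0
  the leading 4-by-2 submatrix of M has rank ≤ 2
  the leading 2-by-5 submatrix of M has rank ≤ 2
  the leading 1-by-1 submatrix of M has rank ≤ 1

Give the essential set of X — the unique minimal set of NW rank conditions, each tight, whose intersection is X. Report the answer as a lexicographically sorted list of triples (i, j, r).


The tightest implied rank at each (i,j), from the 9 conditions:

  i=1: 0, 0, 0, 1, 1
  i=2: 0, 0, 1, 2, 2
  i=3: 0, 0, 1, 2, 3
  i=4: 0, 1, 2, 3, 4
  i=5: 1, 2, 3, 4, 5

the unique w with this rank table is (4, 3, 5, 2, 1).

3 SE-corners of the 8-cell Rothe diagram give Ess(w):

[(1, 3, 0), (3, 2, 0), (4, 1, 0)]


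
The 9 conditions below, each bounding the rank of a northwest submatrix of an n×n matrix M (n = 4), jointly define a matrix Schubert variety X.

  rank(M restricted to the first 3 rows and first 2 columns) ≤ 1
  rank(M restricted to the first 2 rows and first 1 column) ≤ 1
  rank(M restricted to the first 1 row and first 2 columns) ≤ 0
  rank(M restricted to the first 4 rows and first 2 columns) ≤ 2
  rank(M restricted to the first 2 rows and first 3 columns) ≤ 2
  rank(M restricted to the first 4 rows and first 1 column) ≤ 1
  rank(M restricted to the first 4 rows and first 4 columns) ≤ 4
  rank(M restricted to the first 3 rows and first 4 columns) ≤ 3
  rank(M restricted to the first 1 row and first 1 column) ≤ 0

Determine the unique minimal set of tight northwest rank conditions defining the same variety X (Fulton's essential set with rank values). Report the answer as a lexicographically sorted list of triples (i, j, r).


Computing R[i][j] = min implied NW-rank bound (n=4, 9 conditions):

  0  0  1  1
  1  1  2  2
  1  1  2  3
  1  2  3  4

second differences of R give the permutation w = (3, 1, 4, 2).

|D(w)|=3, |Ess(w)|=2:

[(1, 2, 0), (3, 2, 1)]


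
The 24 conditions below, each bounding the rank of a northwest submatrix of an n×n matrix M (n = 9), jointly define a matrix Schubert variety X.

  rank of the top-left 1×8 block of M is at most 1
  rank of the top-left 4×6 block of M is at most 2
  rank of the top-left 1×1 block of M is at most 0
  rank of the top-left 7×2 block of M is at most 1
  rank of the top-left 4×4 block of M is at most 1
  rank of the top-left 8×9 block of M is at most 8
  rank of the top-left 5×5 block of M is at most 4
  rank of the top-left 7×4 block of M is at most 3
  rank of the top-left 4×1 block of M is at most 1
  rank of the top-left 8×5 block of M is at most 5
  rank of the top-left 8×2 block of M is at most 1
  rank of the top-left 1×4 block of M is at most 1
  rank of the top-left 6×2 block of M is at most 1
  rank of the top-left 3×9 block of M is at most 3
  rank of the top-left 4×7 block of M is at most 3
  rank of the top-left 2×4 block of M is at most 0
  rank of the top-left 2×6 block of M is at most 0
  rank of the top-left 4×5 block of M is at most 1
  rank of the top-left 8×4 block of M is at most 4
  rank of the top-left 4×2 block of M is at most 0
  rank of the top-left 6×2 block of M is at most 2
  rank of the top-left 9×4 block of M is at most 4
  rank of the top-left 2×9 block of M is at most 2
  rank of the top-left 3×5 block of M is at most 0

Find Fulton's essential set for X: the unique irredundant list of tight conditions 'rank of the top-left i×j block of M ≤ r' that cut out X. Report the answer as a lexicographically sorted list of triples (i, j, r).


Computing R[i][j] = min implied NW-rank bound (n=9, 24 conditions):

  0 | 0 | 0 | 0 | 0 | 0 | 1 | 1 | 1
  0 | 0 | 0 | 0 | 0 | 0 | 1 | 2 | 2
  0 | 0 | 0 | 0 | 0 | 1 | 2 | 3 | 3
  0 | 0 | 1 | 1 | 1 | 2 | 3 | 4 | 4
  1 | 1 | 2 | 2 | 2 | 3 | 4 | 5 | 5
  1 | 1 | 2 | 3 | 3 | 4 | 5 | 6 | 6
  1 | 1 | 2 | 3 | 4 | 5 | 6 | 7 | 7
  1 | 1 | 2 | 3 | 4 | 5 | 6 | 7 | 8
  1 | 2 | 3 | 4 | 5 | 6 | 7 | 8 | 9

second differences of R give the permutation w = (7, 8, 6, 3, 1, 4, 5, 9, 2).

D(w) has 22 cells with 4 SE-corners; essential set:

[(2, 6, 0), (3, 5, 0), (4, 2, 0), (8, 2, 1)]


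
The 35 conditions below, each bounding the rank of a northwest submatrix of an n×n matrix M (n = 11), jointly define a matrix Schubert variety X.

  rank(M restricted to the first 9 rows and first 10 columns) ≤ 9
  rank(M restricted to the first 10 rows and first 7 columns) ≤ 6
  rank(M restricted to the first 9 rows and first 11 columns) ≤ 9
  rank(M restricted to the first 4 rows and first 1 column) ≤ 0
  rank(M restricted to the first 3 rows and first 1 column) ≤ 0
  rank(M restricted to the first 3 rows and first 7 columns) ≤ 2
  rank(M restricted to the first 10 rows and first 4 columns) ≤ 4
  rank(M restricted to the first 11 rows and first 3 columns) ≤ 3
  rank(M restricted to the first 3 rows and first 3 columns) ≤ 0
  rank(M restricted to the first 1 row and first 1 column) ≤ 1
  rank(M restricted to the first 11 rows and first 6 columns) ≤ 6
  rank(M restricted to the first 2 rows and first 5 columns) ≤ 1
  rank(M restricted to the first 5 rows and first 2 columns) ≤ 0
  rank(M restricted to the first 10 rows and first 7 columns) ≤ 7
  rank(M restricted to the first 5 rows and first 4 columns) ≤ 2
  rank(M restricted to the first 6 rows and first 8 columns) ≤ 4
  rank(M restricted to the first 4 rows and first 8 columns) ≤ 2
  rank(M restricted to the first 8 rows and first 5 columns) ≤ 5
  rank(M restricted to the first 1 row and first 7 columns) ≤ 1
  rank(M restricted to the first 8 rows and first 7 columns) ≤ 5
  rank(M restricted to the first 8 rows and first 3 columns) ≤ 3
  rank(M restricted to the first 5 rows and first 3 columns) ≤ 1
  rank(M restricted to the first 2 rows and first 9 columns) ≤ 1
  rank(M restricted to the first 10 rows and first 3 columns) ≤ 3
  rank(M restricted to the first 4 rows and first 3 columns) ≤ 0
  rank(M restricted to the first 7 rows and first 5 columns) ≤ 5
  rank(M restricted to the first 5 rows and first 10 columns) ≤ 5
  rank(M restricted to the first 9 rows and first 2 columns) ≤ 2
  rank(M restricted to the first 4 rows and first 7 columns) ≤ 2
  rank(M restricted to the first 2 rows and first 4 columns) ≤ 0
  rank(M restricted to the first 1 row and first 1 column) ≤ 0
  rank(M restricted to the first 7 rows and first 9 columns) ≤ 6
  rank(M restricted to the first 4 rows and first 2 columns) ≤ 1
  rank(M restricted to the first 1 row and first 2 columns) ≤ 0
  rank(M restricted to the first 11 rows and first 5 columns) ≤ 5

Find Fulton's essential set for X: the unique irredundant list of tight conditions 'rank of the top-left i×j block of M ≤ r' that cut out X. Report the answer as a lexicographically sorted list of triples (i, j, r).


Computing R[i][j] = min implied NW-rank bound (n=11, 35 conditions):

  0 | 0 | 0 | 0 | 1 | 1 | 1 | 1 | 1 | 1 | 1
  0 | 0 | 0 | 0 | 1 | 1 | 1 | 1 | 1 | 2 | 2
  0 | 0 | 0 | 1 | 2 | 2 | 2 | 2 | 2 | 3 | 3
  0 | 0 | 0 | 1 | 2 | 2 | 2 | 2 | 3 | 4 | 4
  0 | 0 | 1 | 2 | 3 | 3 | 3 | 3 | 4 | 5 | 5
  1 | 1 | 2 | 3 | 4 | 4 | 4 | 4 | 5 | 6 | 6
  1 | 2 | 3 | 4 | 5 | 5 | 5 | 5 | 6 | 7 | 7
  1 | 2 | 3 | 4 | 5 | 5 | 5 | 6 | 7 | 8 | 8
  1 | 2 | 3 | 4 | 5 | 6 | 6 | 7 | 8 | 9 | 9
  1 | 2 | 3 | 4 | 5 | 6 | 6 | 7 | 8 | 9 | 10
  1 | 2 | 3 | 4 | 5 | 6 | 7 | 8 | 9 | 10 | 11

reading off 1-entries of Δ²R: w = (5, 10, 4, 9, 3, 1, 2, 8, 6, 11, 7).

Rothe diagram D(w) (26 cells), 7 SE-corners (essential conditions):

[(2, 4, 0), (2, 9, 1), (4, 3, 0), (4, 8, 2), (5, 2, 0), (8, 7, 5), (10, 7, 6)]


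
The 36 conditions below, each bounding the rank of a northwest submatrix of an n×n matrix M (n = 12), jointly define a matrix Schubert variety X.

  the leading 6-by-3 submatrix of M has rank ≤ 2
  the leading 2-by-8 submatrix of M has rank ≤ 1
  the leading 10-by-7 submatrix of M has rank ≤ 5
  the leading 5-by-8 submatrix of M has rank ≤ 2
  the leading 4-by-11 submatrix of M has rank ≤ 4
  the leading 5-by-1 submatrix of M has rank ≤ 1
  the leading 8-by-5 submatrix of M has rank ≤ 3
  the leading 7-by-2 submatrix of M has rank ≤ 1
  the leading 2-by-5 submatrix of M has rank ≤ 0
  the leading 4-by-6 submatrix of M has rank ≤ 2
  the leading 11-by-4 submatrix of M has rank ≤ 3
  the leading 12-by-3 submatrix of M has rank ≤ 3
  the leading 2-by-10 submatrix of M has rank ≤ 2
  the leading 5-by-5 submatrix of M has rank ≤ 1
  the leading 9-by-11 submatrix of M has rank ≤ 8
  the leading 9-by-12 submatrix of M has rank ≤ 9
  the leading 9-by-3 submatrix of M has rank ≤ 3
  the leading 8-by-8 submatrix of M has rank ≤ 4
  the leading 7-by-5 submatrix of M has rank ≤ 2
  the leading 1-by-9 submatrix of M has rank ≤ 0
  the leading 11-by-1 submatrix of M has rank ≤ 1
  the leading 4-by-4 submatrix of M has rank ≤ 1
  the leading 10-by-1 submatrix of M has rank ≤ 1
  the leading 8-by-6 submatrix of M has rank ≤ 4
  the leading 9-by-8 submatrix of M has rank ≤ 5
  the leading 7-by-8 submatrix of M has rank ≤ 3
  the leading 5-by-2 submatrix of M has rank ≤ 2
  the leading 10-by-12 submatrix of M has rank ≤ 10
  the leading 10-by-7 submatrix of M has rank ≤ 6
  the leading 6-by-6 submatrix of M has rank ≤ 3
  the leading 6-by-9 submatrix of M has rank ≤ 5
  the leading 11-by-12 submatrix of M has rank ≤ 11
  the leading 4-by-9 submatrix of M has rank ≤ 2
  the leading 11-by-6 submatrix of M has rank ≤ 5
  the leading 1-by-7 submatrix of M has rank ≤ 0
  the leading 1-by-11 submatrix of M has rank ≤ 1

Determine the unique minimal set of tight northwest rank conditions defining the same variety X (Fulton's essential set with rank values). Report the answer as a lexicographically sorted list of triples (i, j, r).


The tightest implied rank at each (i,j), from the 36 conditions:

  row 1: 0, 0, 0, 0, 0, 0, 0, 0, 0, 1, 1, 1
  row 2: 0, 0, 0, 0, 0, 1, 1, 1, 1, 2, 2, 2
  row 3: 1, 1, 1, 1, 1, 2, 2, 2, 2, 3, 3, 3
  row 4: 1, 1, 1, 1, 1, 2, 2, 2, 2, 3, 4, 4
  row 5: 1, 1, 1, 1, 1, 2, 2, 2, 3, 4, 5, 5
  row 6: 1, 1, 2, 2, 2, 3, 3, 3, 4, 5, 6, 6
  row 7: 1, 1, 2, 2, 2, 3, 3, 3, 4, 5, 6, 7
  row 8: 1, 2, 3, 3, 3, 4, 4, 4, 5, 6, 7, 8
  row 9: 1, 2, 3, 3, 4, 5, 5, 5, 6, 7, 8, 9
  row 10: 1, 2, 3, 3, 4, 5, 5, 6, 7, 8, 9, 10
  row 11: 1, 2, 3, 3, 4, 5, 6, 7, 8, 9, 10, 11
  row 12: 1, 2, 3, 4, 5, 6, 7, 8, 9, 10, 11, 12

reading off 1-entries of Δ²R: w = (10, 6, 1, 11, 9, 3, 12, 2, 5, 8, 7, 4).

ℓ(w)=37; the 10 essential cells (i,j,r):

[(1, 9, 0), (2, 5, 0), (4, 9, 2), (5, 5, 1), (5, 8, 2), (7, 2, 1), (7, 5, 2), (7, 8, 3), (10, 7, 5), (11, 4, 3)]


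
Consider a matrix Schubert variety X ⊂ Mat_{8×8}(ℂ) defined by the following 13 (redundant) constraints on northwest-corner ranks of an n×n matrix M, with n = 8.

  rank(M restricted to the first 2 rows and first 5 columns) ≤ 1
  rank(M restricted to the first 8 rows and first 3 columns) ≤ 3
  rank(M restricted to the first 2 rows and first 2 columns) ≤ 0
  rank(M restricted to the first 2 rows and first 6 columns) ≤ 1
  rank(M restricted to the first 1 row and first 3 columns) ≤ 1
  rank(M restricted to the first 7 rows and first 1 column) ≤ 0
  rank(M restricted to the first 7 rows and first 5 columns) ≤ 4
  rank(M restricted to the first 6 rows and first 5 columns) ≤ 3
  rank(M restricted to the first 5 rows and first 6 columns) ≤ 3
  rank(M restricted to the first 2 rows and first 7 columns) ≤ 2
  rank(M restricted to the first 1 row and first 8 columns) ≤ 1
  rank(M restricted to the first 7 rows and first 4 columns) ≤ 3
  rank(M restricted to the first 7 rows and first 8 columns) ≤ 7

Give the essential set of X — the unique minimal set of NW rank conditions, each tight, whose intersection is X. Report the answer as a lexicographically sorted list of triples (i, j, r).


Recovering R(i,j) via the rank-extension bound from the 13 conditions:

  i=1: 0, 0, 1, 1, 1, 1, 1, 1
  i=2: 0, 0, 1, 1, 1, 1, 2, 2
  i=3: 0, 1, 2, 2, 2, 2, 3, 3
  i=4: 0, 1, 2, 3, 3, 3, 4, 4
  i=5: 0, 1, 2, 3, 3, 3, 4, 5
  i=6: 0, 1, 2, 3, 3, 4, 5, 6
  i=7: 0, 1, 2, 3, 4, 5, 6, 7
  i=8: 1, 2, 3, 4, 5, 6, 7, 8

reading off 1-entries of Δ²R: w = (3, 7, 2, 4, 8, 6, 5, 1).

Fulton essential set (5 of the 15 Rothe cells):

[(2, 2, 0), (2, 6, 1), (5, 6, 3), (6, 5, 3), (7, 1, 0)]
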